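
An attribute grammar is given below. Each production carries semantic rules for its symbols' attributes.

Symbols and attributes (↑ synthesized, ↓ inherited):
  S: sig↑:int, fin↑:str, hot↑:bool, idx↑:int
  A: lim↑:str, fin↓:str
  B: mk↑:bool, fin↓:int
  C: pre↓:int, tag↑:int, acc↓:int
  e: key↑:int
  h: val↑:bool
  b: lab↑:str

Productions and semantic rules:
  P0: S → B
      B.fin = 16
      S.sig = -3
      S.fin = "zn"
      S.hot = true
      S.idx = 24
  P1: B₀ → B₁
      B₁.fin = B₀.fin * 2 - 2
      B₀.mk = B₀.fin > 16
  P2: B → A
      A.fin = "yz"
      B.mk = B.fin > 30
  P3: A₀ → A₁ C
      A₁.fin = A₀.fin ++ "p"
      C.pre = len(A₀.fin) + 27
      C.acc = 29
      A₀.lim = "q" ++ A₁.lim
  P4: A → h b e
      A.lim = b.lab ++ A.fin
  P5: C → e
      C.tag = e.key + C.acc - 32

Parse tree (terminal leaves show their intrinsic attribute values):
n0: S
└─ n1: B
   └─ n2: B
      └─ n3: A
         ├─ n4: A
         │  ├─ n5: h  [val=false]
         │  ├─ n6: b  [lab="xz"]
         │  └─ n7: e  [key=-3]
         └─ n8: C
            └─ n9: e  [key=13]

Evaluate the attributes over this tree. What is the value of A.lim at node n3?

1. n1.fin = 16  [16]
2. n2.fin = 30  [B₀.fin * 2 - 2]
3. n3.fin = "yz"  ["yz"]
4. n4.fin = "yzp"  [A₀.fin ++ "p"]
5. n5.val = false  [terminal]
6. n6.lab = "xz"  [terminal]
7. n7.key = -3  [terminal]
8. n4.lim = "xzyzp"  [b.lab ++ A.fin]
9. n8.pre = 29  [len(A₀.fin) + 27]
10. n8.acc = 29  [29]
11. n9.key = 13  [terminal]
12. n8.tag = 10  [e.key + C.acc - 32]
13. n3.lim = "qxzyzp"  ["q" ++ A₁.lim]
14. n2.mk = false  [B.fin > 30]
15. n1.mk = false  [B₀.fin > 16]
16. n0.sig = -3  [-3]
17. n0.fin = "zn"  ["zn"]
18. n0.hot = true  [true]
19. n0.idx = 24  [24]

"qxzyzp"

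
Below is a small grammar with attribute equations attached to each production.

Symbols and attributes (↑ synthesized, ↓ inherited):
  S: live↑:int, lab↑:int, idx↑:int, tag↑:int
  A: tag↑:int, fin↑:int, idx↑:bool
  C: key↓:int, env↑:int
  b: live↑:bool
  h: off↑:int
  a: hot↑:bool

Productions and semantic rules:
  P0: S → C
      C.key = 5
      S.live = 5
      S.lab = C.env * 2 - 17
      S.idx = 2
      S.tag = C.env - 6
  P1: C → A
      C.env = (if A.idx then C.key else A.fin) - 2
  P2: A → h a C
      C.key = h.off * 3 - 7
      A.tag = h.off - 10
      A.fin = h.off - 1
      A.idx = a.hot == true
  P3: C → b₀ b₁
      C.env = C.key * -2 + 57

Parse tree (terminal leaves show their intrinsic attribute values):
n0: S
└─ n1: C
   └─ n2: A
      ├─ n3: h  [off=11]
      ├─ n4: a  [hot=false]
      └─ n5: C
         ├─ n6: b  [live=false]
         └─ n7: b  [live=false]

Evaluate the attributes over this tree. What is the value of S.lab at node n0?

1. n1.key = 5  [5]
2. n3.off = 11  [terminal]
3. n4.hot = false  [terminal]
4. n5.key = 26  [h.off * 3 - 7]
5. n6.live = false  [terminal]
6. n7.live = false  [terminal]
7. n5.env = 5  [C.key * -2 + 57]
8. n2.tag = 1  [h.off - 10]
9. n2.fin = 10  [h.off - 1]
10. n2.idx = false  [a.hot == true]
11. n1.env = 8  [(if A.idx then C.key else A.fin) - 2]
12. n0.live = 5  [5]
13. n0.lab = -1  [C.env * 2 - 17]
14. n0.idx = 2  [2]
15. n0.tag = 2  [C.env - 6]

-1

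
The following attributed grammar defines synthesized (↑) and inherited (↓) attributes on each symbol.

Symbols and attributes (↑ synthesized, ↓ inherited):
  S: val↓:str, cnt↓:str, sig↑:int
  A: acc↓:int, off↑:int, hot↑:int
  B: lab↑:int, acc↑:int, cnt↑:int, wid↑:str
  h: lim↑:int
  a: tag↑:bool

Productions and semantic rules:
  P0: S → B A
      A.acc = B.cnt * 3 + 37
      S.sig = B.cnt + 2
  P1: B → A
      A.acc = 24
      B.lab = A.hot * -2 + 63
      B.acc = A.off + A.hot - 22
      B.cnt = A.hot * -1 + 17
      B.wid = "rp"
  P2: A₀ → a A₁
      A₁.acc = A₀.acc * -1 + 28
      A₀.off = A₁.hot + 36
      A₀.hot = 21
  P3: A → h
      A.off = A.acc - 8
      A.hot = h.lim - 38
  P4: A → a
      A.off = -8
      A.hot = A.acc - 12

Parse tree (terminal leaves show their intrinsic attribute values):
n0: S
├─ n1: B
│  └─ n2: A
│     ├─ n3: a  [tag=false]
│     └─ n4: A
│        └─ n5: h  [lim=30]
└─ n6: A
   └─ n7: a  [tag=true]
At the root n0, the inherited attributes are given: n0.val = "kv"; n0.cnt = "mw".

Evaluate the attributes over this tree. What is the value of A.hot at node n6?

1. n0.val = "kv"  [given at root]
2. n0.cnt = "mw"  [given at root]
3. n2.acc = 24  [24]
4. n3.tag = false  [terminal]
5. n4.acc = 4  [A₀.acc * -1 + 28]
6. n5.lim = 30  [terminal]
7. n4.off = -4  [A.acc - 8]
8. n4.hot = -8  [h.lim - 38]
9. n2.off = 28  [A₁.hot + 36]
10. n2.hot = 21  [21]
11. n1.lab = 21  [A.hot * -2 + 63]
12. n1.acc = 27  [A.off + A.hot - 22]
13. n1.cnt = -4  [A.hot * -1 + 17]
14. n1.wid = "rp"  ["rp"]
15. n6.acc = 25  [B.cnt * 3 + 37]
16. n7.tag = true  [terminal]
17. n6.off = -8  [-8]
18. n6.hot = 13  [A.acc - 12]
19. n0.sig = -2  [B.cnt + 2]

13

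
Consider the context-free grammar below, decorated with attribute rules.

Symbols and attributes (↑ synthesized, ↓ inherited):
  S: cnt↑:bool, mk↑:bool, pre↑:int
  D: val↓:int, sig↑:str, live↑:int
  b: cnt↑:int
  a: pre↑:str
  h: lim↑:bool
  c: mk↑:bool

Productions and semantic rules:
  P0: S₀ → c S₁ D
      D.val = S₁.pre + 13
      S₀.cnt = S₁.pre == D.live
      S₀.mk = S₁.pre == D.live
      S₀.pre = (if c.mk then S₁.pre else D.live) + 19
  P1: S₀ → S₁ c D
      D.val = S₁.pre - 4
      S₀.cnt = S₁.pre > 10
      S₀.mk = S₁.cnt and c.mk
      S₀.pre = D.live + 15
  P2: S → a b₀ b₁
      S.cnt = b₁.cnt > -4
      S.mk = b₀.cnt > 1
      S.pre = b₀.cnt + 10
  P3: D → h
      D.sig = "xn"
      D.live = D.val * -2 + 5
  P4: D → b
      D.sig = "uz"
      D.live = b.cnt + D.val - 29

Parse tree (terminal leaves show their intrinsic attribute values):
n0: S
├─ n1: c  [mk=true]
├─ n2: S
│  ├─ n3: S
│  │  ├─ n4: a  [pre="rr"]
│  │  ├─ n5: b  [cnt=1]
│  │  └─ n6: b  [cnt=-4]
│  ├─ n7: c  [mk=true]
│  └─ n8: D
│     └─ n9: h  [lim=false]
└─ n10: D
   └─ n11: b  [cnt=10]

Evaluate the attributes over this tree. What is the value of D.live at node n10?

0

1. n1.mk = true  [terminal]
2. n4.pre = "rr"  [terminal]
3. n5.cnt = 1  [terminal]
4. n6.cnt = -4  [terminal]
5. n3.cnt = false  [b₁.cnt > -4]
6. n3.mk = false  [b₀.cnt > 1]
7. n3.pre = 11  [b₀.cnt + 10]
8. n7.mk = true  [terminal]
9. n8.val = 7  [S₁.pre - 4]
10. n9.lim = false  [terminal]
11. n8.sig = "xn"  ["xn"]
12. n8.live = -9  [D.val * -2 + 5]
13. n2.cnt = true  [S₁.pre > 10]
14. n2.mk = false  [S₁.cnt and c.mk]
15. n2.pre = 6  [D.live + 15]
16. n10.val = 19  [S₁.pre + 13]
17. n11.cnt = 10  [terminal]
18. n10.sig = "uz"  ["uz"]
19. n10.live = 0  [b.cnt + D.val - 29]
20. n0.cnt = false  [S₁.pre == D.live]
21. n0.mk = false  [S₁.pre == D.live]
22. n0.pre = 25  [(if c.mk then S₁.pre else D.live) + 19]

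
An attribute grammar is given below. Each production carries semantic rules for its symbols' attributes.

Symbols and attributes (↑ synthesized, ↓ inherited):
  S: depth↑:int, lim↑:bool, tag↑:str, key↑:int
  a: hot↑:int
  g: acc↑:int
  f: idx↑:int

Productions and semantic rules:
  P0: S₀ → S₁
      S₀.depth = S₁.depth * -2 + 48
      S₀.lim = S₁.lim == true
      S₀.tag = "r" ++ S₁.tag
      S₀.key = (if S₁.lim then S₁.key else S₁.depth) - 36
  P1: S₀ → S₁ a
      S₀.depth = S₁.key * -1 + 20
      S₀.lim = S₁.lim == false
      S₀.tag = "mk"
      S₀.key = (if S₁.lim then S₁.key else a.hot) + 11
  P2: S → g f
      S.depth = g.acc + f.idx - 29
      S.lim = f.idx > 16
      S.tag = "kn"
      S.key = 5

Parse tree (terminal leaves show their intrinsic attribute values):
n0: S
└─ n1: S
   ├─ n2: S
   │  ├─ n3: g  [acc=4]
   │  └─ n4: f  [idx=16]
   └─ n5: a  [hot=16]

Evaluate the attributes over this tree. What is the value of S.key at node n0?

-9

1. n3.acc = 4  [terminal]
2. n4.idx = 16  [terminal]
3. n2.depth = -9  [g.acc + f.idx - 29]
4. n2.lim = false  [f.idx > 16]
5. n2.tag = "kn"  ["kn"]
6. n2.key = 5  [5]
7. n5.hot = 16  [terminal]
8. n1.depth = 15  [S₁.key * -1 + 20]
9. n1.lim = true  [S₁.lim == false]
10. n1.tag = "mk"  ["mk"]
11. n1.key = 27  [(if S₁.lim then S₁.key else a.hot) + 11]
12. n0.depth = 18  [S₁.depth * -2 + 48]
13. n0.lim = true  [S₁.lim == true]
14. n0.tag = "rmk"  ["r" ++ S₁.tag]
15. n0.key = -9  [(if S₁.lim then S₁.key else S₁.depth) - 36]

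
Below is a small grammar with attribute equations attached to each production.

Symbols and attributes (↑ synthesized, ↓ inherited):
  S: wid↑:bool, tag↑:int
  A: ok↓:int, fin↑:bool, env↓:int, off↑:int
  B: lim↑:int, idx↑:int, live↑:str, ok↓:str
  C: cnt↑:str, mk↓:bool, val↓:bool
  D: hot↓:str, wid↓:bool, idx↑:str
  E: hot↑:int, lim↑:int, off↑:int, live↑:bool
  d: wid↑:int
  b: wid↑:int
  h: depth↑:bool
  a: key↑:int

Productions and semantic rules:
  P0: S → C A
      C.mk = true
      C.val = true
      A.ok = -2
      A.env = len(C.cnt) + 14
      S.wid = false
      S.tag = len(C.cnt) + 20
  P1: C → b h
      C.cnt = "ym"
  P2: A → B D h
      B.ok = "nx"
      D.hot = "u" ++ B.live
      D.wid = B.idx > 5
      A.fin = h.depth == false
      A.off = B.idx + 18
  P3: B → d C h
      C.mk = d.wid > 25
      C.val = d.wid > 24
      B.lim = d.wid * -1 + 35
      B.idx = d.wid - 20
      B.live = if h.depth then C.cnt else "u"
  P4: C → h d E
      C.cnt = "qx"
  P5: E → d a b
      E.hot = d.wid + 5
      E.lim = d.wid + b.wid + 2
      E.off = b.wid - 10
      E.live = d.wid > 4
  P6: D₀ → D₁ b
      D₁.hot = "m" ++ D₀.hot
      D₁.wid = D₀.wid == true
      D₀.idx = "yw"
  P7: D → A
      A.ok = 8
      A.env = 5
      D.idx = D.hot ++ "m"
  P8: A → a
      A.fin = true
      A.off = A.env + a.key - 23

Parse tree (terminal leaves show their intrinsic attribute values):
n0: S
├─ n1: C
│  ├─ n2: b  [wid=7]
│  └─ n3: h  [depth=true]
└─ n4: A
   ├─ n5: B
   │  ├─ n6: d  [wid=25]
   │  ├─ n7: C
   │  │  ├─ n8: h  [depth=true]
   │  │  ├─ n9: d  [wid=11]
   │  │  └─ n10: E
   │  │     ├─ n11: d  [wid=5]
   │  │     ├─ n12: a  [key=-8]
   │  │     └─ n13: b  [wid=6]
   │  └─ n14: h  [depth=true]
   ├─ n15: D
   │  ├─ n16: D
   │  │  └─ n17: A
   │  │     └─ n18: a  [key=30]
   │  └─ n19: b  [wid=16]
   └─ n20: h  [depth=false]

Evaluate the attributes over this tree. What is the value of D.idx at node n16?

1. n1.mk = true  [true]
2. n1.val = true  [true]
3. n2.wid = 7  [terminal]
4. n3.depth = true  [terminal]
5. n1.cnt = "ym"  ["ym"]
6. n4.ok = -2  [-2]
7. n4.env = 16  [len(C.cnt) + 14]
8. n5.ok = "nx"  ["nx"]
9. n6.wid = 25  [terminal]
10. n7.mk = false  [d.wid > 25]
11. n7.val = true  [d.wid > 24]
12. n8.depth = true  [terminal]
13. n9.wid = 11  [terminal]
14. n11.wid = 5  [terminal]
15. n12.key = -8  [terminal]
16. n13.wid = 6  [terminal]
17. n10.hot = 10  [d.wid + 5]
18. n10.lim = 13  [d.wid + b.wid + 2]
19. n10.off = -4  [b.wid - 10]
20. n10.live = true  [d.wid > 4]
21. n7.cnt = "qx"  ["qx"]
22. n14.depth = true  [terminal]
23. n5.lim = 10  [d.wid * -1 + 35]
24. n5.idx = 5  [d.wid - 20]
25. n5.live = "qx"  [if h.depth then C.cnt else "u"]
26. n15.hot = "uqx"  ["u" ++ B.live]
27. n15.wid = false  [B.idx > 5]
28. n16.hot = "muqx"  ["m" ++ D₀.hot]
29. n16.wid = false  [D₀.wid == true]
30. n17.ok = 8  [8]
31. n17.env = 5  [5]
32. n18.key = 30  [terminal]
33. n17.fin = true  [true]
34. n17.off = 12  [A.env + a.key - 23]
35. n16.idx = "muqxm"  [D.hot ++ "m"]
36. n19.wid = 16  [terminal]
37. n15.idx = "yw"  ["yw"]
38. n20.depth = false  [terminal]
39. n4.fin = true  [h.depth == false]
40. n4.off = 23  [B.idx + 18]
41. n0.wid = false  [false]
42. n0.tag = 22  [len(C.cnt) + 20]

"muqxm"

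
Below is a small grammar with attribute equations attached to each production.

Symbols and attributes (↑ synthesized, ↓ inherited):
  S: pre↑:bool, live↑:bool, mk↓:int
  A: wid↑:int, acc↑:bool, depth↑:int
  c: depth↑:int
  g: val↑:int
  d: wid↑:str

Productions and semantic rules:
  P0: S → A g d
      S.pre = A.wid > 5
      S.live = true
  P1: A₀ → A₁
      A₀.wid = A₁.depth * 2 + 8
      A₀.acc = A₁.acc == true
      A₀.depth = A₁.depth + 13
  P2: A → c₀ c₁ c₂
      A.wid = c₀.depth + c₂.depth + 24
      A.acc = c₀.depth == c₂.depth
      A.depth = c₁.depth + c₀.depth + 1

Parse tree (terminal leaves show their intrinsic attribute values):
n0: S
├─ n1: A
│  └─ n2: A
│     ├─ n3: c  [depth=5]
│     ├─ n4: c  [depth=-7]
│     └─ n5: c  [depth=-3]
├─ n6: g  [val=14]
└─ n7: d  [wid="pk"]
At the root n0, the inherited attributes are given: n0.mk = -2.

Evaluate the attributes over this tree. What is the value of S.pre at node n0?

1. n0.mk = -2  [given at root]
2. n3.depth = 5  [terminal]
3. n4.depth = -7  [terminal]
4. n5.depth = -3  [terminal]
5. n2.wid = 26  [c₀.depth + c₂.depth + 24]
6. n2.acc = false  [c₀.depth == c₂.depth]
7. n2.depth = -1  [c₁.depth + c₀.depth + 1]
8. n1.wid = 6  [A₁.depth * 2 + 8]
9. n1.acc = false  [A₁.acc == true]
10. n1.depth = 12  [A₁.depth + 13]
11. n6.val = 14  [terminal]
12. n7.wid = "pk"  [terminal]
13. n0.pre = true  [A.wid > 5]
14. n0.live = true  [true]

true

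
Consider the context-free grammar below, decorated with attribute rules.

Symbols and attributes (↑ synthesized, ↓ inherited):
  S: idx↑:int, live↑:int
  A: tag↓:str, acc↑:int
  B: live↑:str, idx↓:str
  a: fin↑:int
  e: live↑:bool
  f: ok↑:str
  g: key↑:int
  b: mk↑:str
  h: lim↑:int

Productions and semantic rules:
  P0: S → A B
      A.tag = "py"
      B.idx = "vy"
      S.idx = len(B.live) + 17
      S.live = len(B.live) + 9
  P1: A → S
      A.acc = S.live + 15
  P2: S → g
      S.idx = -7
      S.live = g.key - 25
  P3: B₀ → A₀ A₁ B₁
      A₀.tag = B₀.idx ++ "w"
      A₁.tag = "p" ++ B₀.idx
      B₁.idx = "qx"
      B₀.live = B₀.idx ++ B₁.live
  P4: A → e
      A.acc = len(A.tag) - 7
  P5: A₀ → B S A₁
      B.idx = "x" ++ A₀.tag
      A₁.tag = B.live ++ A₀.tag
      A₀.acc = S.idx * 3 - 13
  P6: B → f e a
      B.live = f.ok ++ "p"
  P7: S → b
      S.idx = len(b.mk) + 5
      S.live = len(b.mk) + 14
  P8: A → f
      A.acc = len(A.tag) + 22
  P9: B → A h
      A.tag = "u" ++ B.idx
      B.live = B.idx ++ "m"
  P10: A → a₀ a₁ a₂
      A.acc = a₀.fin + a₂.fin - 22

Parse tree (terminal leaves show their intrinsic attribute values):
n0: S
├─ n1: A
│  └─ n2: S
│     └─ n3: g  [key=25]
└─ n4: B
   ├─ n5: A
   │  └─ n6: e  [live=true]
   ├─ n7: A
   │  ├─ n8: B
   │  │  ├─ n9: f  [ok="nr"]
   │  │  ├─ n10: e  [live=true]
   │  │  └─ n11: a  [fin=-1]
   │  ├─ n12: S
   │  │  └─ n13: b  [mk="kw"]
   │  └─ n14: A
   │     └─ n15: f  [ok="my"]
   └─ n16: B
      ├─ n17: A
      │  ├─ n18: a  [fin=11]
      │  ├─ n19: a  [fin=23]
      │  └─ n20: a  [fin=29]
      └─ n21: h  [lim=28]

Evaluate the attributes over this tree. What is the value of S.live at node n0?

1. n1.tag = "py"  ["py"]
2. n3.key = 25  [terminal]
3. n2.idx = -7  [-7]
4. n2.live = 0  [g.key - 25]
5. n1.acc = 15  [S.live + 15]
6. n4.idx = "vy"  ["vy"]
7. n5.tag = "vyw"  [B₀.idx ++ "w"]
8. n6.live = true  [terminal]
9. n5.acc = -4  [len(A.tag) - 7]
10. n7.tag = "pvy"  ["p" ++ B₀.idx]
11. n8.idx = "xpvy"  ["x" ++ A₀.tag]
12. n9.ok = "nr"  [terminal]
13. n10.live = true  [terminal]
14. n11.fin = -1  [terminal]
15. n8.live = "nrp"  [f.ok ++ "p"]
16. n13.mk = "kw"  [terminal]
17. n12.idx = 7  [len(b.mk) + 5]
18. n12.live = 16  [len(b.mk) + 14]
19. n14.tag = "nrppvy"  [B.live ++ A₀.tag]
20. n15.ok = "my"  [terminal]
21. n14.acc = 28  [len(A.tag) + 22]
22. n7.acc = 8  [S.idx * 3 - 13]
23. n16.idx = "qx"  ["qx"]
24. n17.tag = "uqx"  ["u" ++ B.idx]
25. n18.fin = 11  [terminal]
26. n19.fin = 23  [terminal]
27. n20.fin = 29  [terminal]
28. n17.acc = 18  [a₀.fin + a₂.fin - 22]
29. n21.lim = 28  [terminal]
30. n16.live = "qxm"  [B.idx ++ "m"]
31. n4.live = "vyqxm"  [B₀.idx ++ B₁.live]
32. n0.idx = 22  [len(B.live) + 17]
33. n0.live = 14  [len(B.live) + 9]

14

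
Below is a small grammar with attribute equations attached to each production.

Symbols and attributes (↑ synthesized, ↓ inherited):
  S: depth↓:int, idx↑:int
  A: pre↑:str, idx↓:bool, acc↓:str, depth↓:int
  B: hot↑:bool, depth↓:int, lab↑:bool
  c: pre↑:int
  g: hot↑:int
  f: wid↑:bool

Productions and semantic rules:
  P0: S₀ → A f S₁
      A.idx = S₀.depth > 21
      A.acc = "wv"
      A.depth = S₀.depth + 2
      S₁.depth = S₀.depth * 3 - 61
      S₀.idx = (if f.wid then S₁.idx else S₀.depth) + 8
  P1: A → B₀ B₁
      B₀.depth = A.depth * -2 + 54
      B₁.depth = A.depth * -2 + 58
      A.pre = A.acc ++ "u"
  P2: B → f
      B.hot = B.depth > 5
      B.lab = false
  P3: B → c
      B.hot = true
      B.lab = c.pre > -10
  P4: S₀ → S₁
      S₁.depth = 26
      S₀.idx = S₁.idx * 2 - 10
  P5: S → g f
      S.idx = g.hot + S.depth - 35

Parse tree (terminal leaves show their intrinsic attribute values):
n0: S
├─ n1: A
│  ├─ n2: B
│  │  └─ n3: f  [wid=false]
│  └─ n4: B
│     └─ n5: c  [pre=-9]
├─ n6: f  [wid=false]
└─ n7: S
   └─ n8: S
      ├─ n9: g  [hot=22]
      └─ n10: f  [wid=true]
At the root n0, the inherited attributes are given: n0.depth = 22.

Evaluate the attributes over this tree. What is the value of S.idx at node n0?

30

1. n0.depth = 22  [given at root]
2. n1.idx = true  [S₀.depth > 21]
3. n1.acc = "wv"  ["wv"]
4. n1.depth = 24  [S₀.depth + 2]
5. n2.depth = 6  [A.depth * -2 + 54]
6. n3.wid = false  [terminal]
7. n2.hot = true  [B.depth > 5]
8. n2.lab = false  [false]
9. n4.depth = 10  [A.depth * -2 + 58]
10. n5.pre = -9  [terminal]
11. n4.hot = true  [true]
12. n4.lab = true  [c.pre > -10]
13. n1.pre = "wvu"  [A.acc ++ "u"]
14. n6.wid = false  [terminal]
15. n7.depth = 5  [S₀.depth * 3 - 61]
16. n8.depth = 26  [26]
17. n9.hot = 22  [terminal]
18. n10.wid = true  [terminal]
19. n8.idx = 13  [g.hot + S.depth - 35]
20. n7.idx = 16  [S₁.idx * 2 - 10]
21. n0.idx = 30  [(if f.wid then S₁.idx else S₀.depth) + 8]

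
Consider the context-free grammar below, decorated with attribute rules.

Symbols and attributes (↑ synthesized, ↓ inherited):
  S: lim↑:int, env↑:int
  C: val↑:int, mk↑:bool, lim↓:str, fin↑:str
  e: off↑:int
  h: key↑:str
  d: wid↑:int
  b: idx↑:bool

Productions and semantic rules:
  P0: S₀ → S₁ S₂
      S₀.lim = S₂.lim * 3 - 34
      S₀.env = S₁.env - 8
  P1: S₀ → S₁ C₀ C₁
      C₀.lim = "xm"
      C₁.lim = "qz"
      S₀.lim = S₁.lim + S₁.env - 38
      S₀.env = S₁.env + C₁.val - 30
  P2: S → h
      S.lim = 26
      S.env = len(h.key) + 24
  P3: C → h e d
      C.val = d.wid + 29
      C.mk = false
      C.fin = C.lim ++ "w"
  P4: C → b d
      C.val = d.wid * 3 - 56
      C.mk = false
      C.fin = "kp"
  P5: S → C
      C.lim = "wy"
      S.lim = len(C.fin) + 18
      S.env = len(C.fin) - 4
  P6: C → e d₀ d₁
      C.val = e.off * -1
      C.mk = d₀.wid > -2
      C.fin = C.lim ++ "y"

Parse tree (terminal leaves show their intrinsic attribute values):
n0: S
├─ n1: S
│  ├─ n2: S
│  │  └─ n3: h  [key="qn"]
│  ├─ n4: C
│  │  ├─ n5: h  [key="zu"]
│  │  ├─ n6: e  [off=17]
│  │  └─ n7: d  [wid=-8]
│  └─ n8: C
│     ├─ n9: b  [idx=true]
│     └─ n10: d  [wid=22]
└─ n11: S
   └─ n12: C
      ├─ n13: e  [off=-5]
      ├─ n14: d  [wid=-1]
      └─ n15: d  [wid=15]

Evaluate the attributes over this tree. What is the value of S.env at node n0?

1. n3.key = "qn"  [terminal]
2. n2.lim = 26  [26]
3. n2.env = 26  [len(h.key) + 24]
4. n4.lim = "xm"  ["xm"]
5. n5.key = "zu"  [terminal]
6. n6.off = 17  [terminal]
7. n7.wid = -8  [terminal]
8. n4.val = 21  [d.wid + 29]
9. n4.mk = false  [false]
10. n4.fin = "xmw"  [C.lim ++ "w"]
11. n8.lim = "qz"  ["qz"]
12. n9.idx = true  [terminal]
13. n10.wid = 22  [terminal]
14. n8.val = 10  [d.wid * 3 - 56]
15. n8.mk = false  [false]
16. n8.fin = "kp"  ["kp"]
17. n1.lim = 14  [S₁.lim + S₁.env - 38]
18. n1.env = 6  [S₁.env + C₁.val - 30]
19. n12.lim = "wy"  ["wy"]
20. n13.off = -5  [terminal]
21. n14.wid = -1  [terminal]
22. n15.wid = 15  [terminal]
23. n12.val = 5  [e.off * -1]
24. n12.mk = true  [d₀.wid > -2]
25. n12.fin = "wyy"  [C.lim ++ "y"]
26. n11.lim = 21  [len(C.fin) + 18]
27. n11.env = -1  [len(C.fin) - 4]
28. n0.lim = 29  [S₂.lim * 3 - 34]
29. n0.env = -2  [S₁.env - 8]

-2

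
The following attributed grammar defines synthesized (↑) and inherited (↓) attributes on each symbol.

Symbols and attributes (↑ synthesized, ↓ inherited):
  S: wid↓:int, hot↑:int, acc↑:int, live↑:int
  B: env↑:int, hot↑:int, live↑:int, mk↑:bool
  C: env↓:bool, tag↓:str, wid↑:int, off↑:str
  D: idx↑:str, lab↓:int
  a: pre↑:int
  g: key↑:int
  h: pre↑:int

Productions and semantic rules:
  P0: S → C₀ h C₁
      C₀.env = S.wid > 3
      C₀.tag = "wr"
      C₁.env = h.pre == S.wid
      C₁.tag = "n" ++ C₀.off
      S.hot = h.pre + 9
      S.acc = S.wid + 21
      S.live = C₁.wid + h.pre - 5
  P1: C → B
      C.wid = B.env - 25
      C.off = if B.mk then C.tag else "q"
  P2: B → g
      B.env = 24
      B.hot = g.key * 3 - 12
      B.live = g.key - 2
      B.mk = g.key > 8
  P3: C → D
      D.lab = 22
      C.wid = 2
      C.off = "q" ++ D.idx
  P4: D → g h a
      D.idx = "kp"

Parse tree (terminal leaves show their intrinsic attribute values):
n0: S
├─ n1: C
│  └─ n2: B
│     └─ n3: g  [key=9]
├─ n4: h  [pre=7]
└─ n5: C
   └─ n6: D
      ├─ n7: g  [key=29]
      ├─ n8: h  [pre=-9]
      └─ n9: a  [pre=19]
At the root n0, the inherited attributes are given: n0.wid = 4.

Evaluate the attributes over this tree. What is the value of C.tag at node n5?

"nwr"

1. n0.wid = 4  [given at root]
2. n1.env = true  [S.wid > 3]
3. n1.tag = "wr"  ["wr"]
4. n3.key = 9  [terminal]
5. n2.env = 24  [24]
6. n2.hot = 15  [g.key * 3 - 12]
7. n2.live = 7  [g.key - 2]
8. n2.mk = true  [g.key > 8]
9. n1.wid = -1  [B.env - 25]
10. n1.off = "wr"  [if B.mk then C.tag else "q"]
11. n4.pre = 7  [terminal]
12. n5.env = false  [h.pre == S.wid]
13. n5.tag = "nwr"  ["n" ++ C₀.off]
14. n6.lab = 22  [22]
15. n7.key = 29  [terminal]
16. n8.pre = -9  [terminal]
17. n9.pre = 19  [terminal]
18. n6.idx = "kp"  ["kp"]
19. n5.wid = 2  [2]
20. n5.off = "qkp"  ["q" ++ D.idx]
21. n0.hot = 16  [h.pre + 9]
22. n0.acc = 25  [S.wid + 21]
23. n0.live = 4  [C₁.wid + h.pre - 5]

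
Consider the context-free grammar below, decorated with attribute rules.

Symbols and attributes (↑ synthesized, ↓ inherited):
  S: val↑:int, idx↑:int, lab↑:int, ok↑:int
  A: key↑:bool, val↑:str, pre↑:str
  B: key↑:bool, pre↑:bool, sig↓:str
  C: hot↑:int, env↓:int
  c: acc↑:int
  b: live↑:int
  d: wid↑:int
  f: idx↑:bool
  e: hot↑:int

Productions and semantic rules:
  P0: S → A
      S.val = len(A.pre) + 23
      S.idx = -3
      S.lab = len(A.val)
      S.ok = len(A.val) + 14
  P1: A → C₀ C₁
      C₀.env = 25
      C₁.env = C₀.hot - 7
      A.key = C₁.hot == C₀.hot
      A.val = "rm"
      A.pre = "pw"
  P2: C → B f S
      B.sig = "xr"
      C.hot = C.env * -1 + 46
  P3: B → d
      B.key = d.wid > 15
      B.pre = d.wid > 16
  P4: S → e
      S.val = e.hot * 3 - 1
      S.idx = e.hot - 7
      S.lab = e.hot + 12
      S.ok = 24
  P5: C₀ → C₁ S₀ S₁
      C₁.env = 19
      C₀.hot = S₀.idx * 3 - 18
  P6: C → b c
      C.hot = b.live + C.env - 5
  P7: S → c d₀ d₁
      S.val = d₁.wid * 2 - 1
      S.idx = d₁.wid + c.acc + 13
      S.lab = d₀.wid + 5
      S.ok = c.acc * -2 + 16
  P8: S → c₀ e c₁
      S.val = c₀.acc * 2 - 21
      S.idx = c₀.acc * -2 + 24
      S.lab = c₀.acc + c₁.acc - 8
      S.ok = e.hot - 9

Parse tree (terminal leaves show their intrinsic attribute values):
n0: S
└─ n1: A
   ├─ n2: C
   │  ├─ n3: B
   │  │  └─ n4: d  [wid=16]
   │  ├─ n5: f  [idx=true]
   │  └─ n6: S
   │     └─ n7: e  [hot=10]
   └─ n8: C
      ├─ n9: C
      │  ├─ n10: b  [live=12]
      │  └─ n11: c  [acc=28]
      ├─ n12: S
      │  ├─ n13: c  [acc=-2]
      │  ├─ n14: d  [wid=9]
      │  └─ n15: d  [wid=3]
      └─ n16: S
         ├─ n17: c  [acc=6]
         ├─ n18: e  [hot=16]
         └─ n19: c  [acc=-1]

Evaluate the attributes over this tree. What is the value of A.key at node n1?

1. n2.env = 25  [25]
2. n3.sig = "xr"  ["xr"]
3. n4.wid = 16  [terminal]
4. n3.key = true  [d.wid > 15]
5. n3.pre = false  [d.wid > 16]
6. n5.idx = true  [terminal]
7. n7.hot = 10  [terminal]
8. n6.val = 29  [e.hot * 3 - 1]
9. n6.idx = 3  [e.hot - 7]
10. n6.lab = 22  [e.hot + 12]
11. n6.ok = 24  [24]
12. n2.hot = 21  [C.env * -1 + 46]
13. n8.env = 14  [C₀.hot - 7]
14. n9.env = 19  [19]
15. n10.live = 12  [terminal]
16. n11.acc = 28  [terminal]
17. n9.hot = 26  [b.live + C.env - 5]
18. n13.acc = -2  [terminal]
19. n14.wid = 9  [terminal]
20. n15.wid = 3  [terminal]
21. n12.val = 5  [d₁.wid * 2 - 1]
22. n12.idx = 14  [d₁.wid + c.acc + 13]
23. n12.lab = 14  [d₀.wid + 5]
24. n12.ok = 20  [c.acc * -2 + 16]
25. n17.acc = 6  [terminal]
26. n18.hot = 16  [terminal]
27. n19.acc = -1  [terminal]
28. n16.val = -9  [c₀.acc * 2 - 21]
29. n16.idx = 12  [c₀.acc * -2 + 24]
30. n16.lab = -3  [c₀.acc + c₁.acc - 8]
31. n16.ok = 7  [e.hot - 9]
32. n8.hot = 24  [S₀.idx * 3 - 18]
33. n1.key = false  [C₁.hot == C₀.hot]
34. n1.val = "rm"  ["rm"]
35. n1.pre = "pw"  ["pw"]
36. n0.val = 25  [len(A.pre) + 23]
37. n0.idx = -3  [-3]
38. n0.lab = 2  [len(A.val)]
39. n0.ok = 16  [len(A.val) + 14]

false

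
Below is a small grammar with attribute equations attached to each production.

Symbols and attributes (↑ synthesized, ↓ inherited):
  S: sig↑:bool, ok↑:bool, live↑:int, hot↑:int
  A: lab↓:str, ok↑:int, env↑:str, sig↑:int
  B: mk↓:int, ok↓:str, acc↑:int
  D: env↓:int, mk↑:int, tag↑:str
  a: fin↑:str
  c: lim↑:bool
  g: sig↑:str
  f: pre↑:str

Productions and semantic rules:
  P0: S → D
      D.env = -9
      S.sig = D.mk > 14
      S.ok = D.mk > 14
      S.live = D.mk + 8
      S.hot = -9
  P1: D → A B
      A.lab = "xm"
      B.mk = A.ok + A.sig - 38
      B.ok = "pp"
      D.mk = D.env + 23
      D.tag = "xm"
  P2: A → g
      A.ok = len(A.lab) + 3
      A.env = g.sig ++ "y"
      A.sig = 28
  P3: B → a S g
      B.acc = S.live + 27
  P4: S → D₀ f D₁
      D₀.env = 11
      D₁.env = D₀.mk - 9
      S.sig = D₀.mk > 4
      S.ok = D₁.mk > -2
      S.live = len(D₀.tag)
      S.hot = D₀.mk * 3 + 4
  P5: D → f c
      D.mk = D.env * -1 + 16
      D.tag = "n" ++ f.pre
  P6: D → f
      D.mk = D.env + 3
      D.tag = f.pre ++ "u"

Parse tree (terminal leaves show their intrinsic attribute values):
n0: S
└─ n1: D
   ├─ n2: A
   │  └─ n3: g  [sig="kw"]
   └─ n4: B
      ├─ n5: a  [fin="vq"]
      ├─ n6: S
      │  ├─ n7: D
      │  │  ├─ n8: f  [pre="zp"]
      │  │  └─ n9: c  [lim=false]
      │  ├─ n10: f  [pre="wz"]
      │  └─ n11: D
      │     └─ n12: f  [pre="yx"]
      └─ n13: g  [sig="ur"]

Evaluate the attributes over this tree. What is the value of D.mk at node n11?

-1

1. n1.env = -9  [-9]
2. n2.lab = "xm"  ["xm"]
3. n3.sig = "kw"  [terminal]
4. n2.ok = 5  [len(A.lab) + 3]
5. n2.env = "kwy"  [g.sig ++ "y"]
6. n2.sig = 28  [28]
7. n4.mk = -5  [A.ok + A.sig - 38]
8. n4.ok = "pp"  ["pp"]
9. n5.fin = "vq"  [terminal]
10. n7.env = 11  [11]
11. n8.pre = "zp"  [terminal]
12. n9.lim = false  [terminal]
13. n7.mk = 5  [D.env * -1 + 16]
14. n7.tag = "nzp"  ["n" ++ f.pre]
15. n10.pre = "wz"  [terminal]
16. n11.env = -4  [D₀.mk - 9]
17. n12.pre = "yx"  [terminal]
18. n11.mk = -1  [D.env + 3]
19. n11.tag = "yxu"  [f.pre ++ "u"]
20. n6.sig = true  [D₀.mk > 4]
21. n6.ok = true  [D₁.mk > -2]
22. n6.live = 3  [len(D₀.tag)]
23. n6.hot = 19  [D₀.mk * 3 + 4]
24. n13.sig = "ur"  [terminal]
25. n4.acc = 30  [S.live + 27]
26. n1.mk = 14  [D.env + 23]
27. n1.tag = "xm"  ["xm"]
28. n0.sig = false  [D.mk > 14]
29. n0.ok = false  [D.mk > 14]
30. n0.live = 22  [D.mk + 8]
31. n0.hot = -9  [-9]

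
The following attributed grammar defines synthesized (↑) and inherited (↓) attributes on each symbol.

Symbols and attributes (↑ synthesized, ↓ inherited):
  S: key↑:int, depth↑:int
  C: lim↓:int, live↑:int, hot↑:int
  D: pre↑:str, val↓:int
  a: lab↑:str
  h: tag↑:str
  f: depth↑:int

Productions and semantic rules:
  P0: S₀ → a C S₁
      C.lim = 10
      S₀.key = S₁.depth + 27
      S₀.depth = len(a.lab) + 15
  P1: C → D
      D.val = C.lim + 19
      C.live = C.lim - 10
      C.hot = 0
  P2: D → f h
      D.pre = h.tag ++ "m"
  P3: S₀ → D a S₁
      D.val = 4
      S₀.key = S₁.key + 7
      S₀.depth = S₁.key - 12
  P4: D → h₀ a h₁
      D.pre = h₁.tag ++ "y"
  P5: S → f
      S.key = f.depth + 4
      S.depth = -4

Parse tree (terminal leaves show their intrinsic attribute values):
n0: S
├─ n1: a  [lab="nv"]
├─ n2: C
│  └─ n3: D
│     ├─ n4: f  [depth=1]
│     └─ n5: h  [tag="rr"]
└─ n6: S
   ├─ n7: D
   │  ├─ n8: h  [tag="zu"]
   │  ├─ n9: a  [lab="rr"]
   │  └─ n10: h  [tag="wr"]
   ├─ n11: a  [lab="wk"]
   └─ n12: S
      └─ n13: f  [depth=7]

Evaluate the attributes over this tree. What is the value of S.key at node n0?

1. n1.lab = "nv"  [terminal]
2. n2.lim = 10  [10]
3. n3.val = 29  [C.lim + 19]
4. n4.depth = 1  [terminal]
5. n5.tag = "rr"  [terminal]
6. n3.pre = "rrm"  [h.tag ++ "m"]
7. n2.live = 0  [C.lim - 10]
8. n2.hot = 0  [0]
9. n7.val = 4  [4]
10. n8.tag = "zu"  [terminal]
11. n9.lab = "rr"  [terminal]
12. n10.tag = "wr"  [terminal]
13. n7.pre = "wry"  [h₁.tag ++ "y"]
14. n11.lab = "wk"  [terminal]
15. n13.depth = 7  [terminal]
16. n12.key = 11  [f.depth + 4]
17. n12.depth = -4  [-4]
18. n6.key = 18  [S₁.key + 7]
19. n6.depth = -1  [S₁.key - 12]
20. n0.key = 26  [S₁.depth + 27]
21. n0.depth = 17  [len(a.lab) + 15]

26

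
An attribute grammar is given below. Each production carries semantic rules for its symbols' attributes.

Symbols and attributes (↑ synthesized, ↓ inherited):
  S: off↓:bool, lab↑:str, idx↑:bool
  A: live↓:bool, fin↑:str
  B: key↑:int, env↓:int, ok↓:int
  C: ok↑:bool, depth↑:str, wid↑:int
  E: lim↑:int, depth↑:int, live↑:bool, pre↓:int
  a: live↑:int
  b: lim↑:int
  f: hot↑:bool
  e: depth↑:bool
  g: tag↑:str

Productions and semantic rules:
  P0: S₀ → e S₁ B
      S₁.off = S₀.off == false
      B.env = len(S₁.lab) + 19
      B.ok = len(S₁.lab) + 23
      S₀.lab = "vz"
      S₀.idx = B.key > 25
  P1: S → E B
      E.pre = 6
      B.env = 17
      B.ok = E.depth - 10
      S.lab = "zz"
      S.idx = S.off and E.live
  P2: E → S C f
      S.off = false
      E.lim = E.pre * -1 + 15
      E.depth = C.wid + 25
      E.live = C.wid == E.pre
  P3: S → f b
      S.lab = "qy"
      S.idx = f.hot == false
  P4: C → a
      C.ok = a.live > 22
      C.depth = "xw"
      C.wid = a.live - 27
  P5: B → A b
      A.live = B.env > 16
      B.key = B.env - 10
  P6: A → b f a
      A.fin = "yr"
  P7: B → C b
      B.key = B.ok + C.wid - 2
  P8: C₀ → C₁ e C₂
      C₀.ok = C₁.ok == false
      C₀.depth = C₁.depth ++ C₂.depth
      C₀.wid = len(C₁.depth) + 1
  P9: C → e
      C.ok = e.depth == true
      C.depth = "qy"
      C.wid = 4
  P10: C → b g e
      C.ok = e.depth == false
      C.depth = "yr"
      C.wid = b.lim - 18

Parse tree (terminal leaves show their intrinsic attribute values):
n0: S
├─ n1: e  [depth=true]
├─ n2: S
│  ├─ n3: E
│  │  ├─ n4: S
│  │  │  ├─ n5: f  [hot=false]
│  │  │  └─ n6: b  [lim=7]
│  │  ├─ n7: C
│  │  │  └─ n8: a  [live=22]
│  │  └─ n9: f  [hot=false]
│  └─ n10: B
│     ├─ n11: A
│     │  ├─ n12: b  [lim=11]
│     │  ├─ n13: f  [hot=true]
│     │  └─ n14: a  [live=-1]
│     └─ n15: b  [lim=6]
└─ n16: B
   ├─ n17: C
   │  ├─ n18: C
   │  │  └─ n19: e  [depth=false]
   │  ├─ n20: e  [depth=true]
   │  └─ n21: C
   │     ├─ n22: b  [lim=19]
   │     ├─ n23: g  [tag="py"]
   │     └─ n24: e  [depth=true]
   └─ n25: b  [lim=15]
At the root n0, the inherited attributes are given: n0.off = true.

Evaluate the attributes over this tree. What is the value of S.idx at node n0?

true

1. n0.off = true  [given at root]
2. n1.depth = true  [terminal]
3. n2.off = false  [S₀.off == false]
4. n3.pre = 6  [6]
5. n4.off = false  [false]
6. n5.hot = false  [terminal]
7. n6.lim = 7  [terminal]
8. n4.lab = "qy"  ["qy"]
9. n4.idx = true  [f.hot == false]
10. n8.live = 22  [terminal]
11. n7.ok = false  [a.live > 22]
12. n7.depth = "xw"  ["xw"]
13. n7.wid = -5  [a.live - 27]
14. n9.hot = false  [terminal]
15. n3.lim = 9  [E.pre * -1 + 15]
16. n3.depth = 20  [C.wid + 25]
17. n3.live = false  [C.wid == E.pre]
18. n10.env = 17  [17]
19. n10.ok = 10  [E.depth - 10]
20. n11.live = true  [B.env > 16]
21. n12.lim = 11  [terminal]
22. n13.hot = true  [terminal]
23. n14.live = -1  [terminal]
24. n11.fin = "yr"  ["yr"]
25. n15.lim = 6  [terminal]
26. n10.key = 7  [B.env - 10]
27. n2.lab = "zz"  ["zz"]
28. n2.idx = false  [S.off and E.live]
29. n16.env = 21  [len(S₁.lab) + 19]
30. n16.ok = 25  [len(S₁.lab) + 23]
31. n19.depth = false  [terminal]
32. n18.ok = false  [e.depth == true]
33. n18.depth = "qy"  ["qy"]
34. n18.wid = 4  [4]
35. n20.depth = true  [terminal]
36. n22.lim = 19  [terminal]
37. n23.tag = "py"  [terminal]
38. n24.depth = true  [terminal]
39. n21.ok = false  [e.depth == false]
40. n21.depth = "yr"  ["yr"]
41. n21.wid = 1  [b.lim - 18]
42. n17.ok = true  [C₁.ok == false]
43. n17.depth = "qyyr"  [C₁.depth ++ C₂.depth]
44. n17.wid = 3  [len(C₁.depth) + 1]
45. n25.lim = 15  [terminal]
46. n16.key = 26  [B.ok + C.wid - 2]
47. n0.lab = "vz"  ["vz"]
48. n0.idx = true  [B.key > 25]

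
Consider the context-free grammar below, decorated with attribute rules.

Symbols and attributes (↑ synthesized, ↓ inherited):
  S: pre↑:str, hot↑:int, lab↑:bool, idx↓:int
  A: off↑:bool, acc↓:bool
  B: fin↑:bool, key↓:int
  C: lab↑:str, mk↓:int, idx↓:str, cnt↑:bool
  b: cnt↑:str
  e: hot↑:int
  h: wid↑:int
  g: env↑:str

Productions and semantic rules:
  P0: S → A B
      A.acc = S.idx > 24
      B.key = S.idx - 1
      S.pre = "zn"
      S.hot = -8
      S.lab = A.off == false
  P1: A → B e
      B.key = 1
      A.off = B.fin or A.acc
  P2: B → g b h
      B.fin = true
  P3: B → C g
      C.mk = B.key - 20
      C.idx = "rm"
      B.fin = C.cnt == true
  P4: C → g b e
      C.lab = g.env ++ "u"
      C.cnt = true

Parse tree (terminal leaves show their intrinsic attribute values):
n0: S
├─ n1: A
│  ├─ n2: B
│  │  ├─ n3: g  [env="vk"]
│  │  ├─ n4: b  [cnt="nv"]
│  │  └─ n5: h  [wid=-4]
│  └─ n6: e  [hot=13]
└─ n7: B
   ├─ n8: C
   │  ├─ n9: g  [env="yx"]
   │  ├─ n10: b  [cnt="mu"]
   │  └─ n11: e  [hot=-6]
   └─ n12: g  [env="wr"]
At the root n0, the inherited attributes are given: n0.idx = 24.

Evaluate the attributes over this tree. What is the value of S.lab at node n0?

1. n0.idx = 24  [given at root]
2. n1.acc = false  [S.idx > 24]
3. n2.key = 1  [1]
4. n3.env = "vk"  [terminal]
5. n4.cnt = "nv"  [terminal]
6. n5.wid = -4  [terminal]
7. n2.fin = true  [true]
8. n6.hot = 13  [terminal]
9. n1.off = true  [B.fin or A.acc]
10. n7.key = 23  [S.idx - 1]
11. n8.mk = 3  [B.key - 20]
12. n8.idx = "rm"  ["rm"]
13. n9.env = "yx"  [terminal]
14. n10.cnt = "mu"  [terminal]
15. n11.hot = -6  [terminal]
16. n8.lab = "yxu"  [g.env ++ "u"]
17. n8.cnt = true  [true]
18. n12.env = "wr"  [terminal]
19. n7.fin = true  [C.cnt == true]
20. n0.pre = "zn"  ["zn"]
21. n0.hot = -8  [-8]
22. n0.lab = false  [A.off == false]

false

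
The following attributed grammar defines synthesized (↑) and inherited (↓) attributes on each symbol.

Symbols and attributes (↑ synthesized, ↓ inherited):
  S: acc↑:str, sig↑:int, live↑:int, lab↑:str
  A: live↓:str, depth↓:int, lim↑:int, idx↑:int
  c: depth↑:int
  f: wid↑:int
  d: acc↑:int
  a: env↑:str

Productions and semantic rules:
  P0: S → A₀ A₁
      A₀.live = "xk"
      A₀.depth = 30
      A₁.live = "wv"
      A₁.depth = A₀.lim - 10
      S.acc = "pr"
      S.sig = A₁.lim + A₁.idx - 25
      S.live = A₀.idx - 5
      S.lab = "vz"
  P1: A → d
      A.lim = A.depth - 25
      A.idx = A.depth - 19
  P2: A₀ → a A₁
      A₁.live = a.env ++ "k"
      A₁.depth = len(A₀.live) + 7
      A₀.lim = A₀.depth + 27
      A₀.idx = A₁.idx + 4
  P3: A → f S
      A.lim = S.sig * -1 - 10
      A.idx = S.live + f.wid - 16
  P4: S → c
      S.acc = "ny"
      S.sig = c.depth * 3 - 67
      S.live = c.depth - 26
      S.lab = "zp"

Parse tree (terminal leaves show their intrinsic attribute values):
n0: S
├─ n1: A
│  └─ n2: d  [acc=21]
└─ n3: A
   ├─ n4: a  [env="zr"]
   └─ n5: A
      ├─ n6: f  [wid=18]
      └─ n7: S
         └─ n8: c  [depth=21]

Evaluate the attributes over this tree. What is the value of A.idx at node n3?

1. n1.live = "xk"  ["xk"]
2. n1.depth = 30  [30]
3. n2.acc = 21  [terminal]
4. n1.lim = 5  [A.depth - 25]
5. n1.idx = 11  [A.depth - 19]
6. n3.live = "wv"  ["wv"]
7. n3.depth = -5  [A₀.lim - 10]
8. n4.env = "zr"  [terminal]
9. n5.live = "zrk"  [a.env ++ "k"]
10. n5.depth = 9  [len(A₀.live) + 7]
11. n6.wid = 18  [terminal]
12. n8.depth = 21  [terminal]
13. n7.acc = "ny"  ["ny"]
14. n7.sig = -4  [c.depth * 3 - 67]
15. n7.live = -5  [c.depth - 26]
16. n7.lab = "zp"  ["zp"]
17. n5.lim = -6  [S.sig * -1 - 10]
18. n5.idx = -3  [S.live + f.wid - 16]
19. n3.lim = 22  [A₀.depth + 27]
20. n3.idx = 1  [A₁.idx + 4]
21. n0.acc = "pr"  ["pr"]
22. n0.sig = -2  [A₁.lim + A₁.idx - 25]
23. n0.live = 6  [A₀.idx - 5]
24. n0.lab = "vz"  ["vz"]

1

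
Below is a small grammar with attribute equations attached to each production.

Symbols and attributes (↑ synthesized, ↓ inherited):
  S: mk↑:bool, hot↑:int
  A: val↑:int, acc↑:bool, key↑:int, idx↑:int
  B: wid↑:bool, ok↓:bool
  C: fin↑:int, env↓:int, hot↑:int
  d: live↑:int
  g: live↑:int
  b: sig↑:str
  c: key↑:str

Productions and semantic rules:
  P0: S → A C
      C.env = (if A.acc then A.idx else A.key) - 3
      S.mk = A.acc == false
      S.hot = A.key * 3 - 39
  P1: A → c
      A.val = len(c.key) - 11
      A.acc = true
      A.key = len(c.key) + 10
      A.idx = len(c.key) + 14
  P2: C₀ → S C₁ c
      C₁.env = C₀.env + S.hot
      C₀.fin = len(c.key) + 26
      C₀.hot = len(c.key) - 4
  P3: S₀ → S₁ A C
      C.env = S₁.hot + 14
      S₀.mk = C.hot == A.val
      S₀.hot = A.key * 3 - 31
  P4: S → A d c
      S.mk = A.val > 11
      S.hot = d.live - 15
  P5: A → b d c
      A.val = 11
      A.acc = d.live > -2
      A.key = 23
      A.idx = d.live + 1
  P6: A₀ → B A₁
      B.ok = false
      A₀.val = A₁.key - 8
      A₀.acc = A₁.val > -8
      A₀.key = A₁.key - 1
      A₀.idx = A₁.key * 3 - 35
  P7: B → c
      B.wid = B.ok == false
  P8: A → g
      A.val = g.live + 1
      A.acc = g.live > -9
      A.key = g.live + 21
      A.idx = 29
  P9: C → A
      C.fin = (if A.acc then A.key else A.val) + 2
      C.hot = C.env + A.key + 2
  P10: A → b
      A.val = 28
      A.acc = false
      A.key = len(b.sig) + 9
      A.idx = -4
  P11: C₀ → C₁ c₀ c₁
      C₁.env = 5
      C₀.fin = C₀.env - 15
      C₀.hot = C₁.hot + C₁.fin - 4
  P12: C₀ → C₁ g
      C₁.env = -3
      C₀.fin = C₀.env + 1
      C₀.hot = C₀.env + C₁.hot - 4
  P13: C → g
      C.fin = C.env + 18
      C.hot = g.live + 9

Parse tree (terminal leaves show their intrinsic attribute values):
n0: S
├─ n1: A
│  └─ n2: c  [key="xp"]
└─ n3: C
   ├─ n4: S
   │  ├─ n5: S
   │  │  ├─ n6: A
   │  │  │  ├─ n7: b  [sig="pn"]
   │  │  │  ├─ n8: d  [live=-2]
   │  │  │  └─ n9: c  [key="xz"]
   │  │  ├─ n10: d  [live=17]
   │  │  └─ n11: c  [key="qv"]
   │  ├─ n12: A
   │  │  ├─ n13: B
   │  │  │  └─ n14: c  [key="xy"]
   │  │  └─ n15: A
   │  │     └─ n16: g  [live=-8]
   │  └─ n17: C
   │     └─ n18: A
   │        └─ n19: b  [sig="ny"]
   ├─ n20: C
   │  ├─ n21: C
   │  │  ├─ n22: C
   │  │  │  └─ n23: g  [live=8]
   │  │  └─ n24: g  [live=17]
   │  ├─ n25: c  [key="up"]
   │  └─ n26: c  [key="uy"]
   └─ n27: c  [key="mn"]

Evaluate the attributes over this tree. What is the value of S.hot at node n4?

5

1. n2.key = "xp"  [terminal]
2. n1.val = -9  [len(c.key) - 11]
3. n1.acc = true  [true]
4. n1.key = 12  [len(c.key) + 10]
5. n1.idx = 16  [len(c.key) + 14]
6. n3.env = 13  [(if A.acc then A.idx else A.key) - 3]
7. n7.sig = "pn"  [terminal]
8. n8.live = -2  [terminal]
9. n9.key = "xz"  [terminal]
10. n6.val = 11  [11]
11. n6.acc = false  [d.live > -2]
12. n6.key = 23  [23]
13. n6.idx = -1  [d.live + 1]
14. n10.live = 17  [terminal]
15. n11.key = "qv"  [terminal]
16. n5.mk = false  [A.val > 11]
17. n5.hot = 2  [d.live - 15]
18. n13.ok = false  [false]
19. n14.key = "xy"  [terminal]
20. n13.wid = true  [B.ok == false]
21. n16.live = -8  [terminal]
22. n15.val = -7  [g.live + 1]
23. n15.acc = true  [g.live > -9]
24. n15.key = 13  [g.live + 21]
25. n15.idx = 29  [29]
26. n12.val = 5  [A₁.key - 8]
27. n12.acc = true  [A₁.val > -8]
28. n12.key = 12  [A₁.key - 1]
29. n12.idx = 4  [A₁.key * 3 - 35]
30. n17.env = 16  [S₁.hot + 14]
31. n19.sig = "ny"  [terminal]
32. n18.val = 28  [28]
33. n18.acc = false  [false]
34. n18.key = 11  [len(b.sig) + 9]
35. n18.idx = -4  [-4]
36. n17.fin = 30  [(if A.acc then A.key else A.val) + 2]
37. n17.hot = 29  [C.env + A.key + 2]
38. n4.mk = false  [C.hot == A.val]
39. n4.hot = 5  [A.key * 3 - 31]
40. n20.env = 18  [C₀.env + S.hot]
41. n21.env = 5  [5]
42. n22.env = -3  [-3]
43. n23.live = 8  [terminal]
44. n22.fin = 15  [C.env + 18]
45. n22.hot = 17  [g.live + 9]
46. n24.live = 17  [terminal]
47. n21.fin = 6  [C₀.env + 1]
48. n21.hot = 18  [C₀.env + C₁.hot - 4]
49. n25.key = "up"  [terminal]
50. n26.key = "uy"  [terminal]
51. n20.fin = 3  [C₀.env - 15]
52. n20.hot = 20  [C₁.hot + C₁.fin - 4]
53. n27.key = "mn"  [terminal]
54. n3.fin = 28  [len(c.key) + 26]
55. n3.hot = -2  [len(c.key) - 4]
56. n0.mk = false  [A.acc == false]
57. n0.hot = -3  [A.key * 3 - 39]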